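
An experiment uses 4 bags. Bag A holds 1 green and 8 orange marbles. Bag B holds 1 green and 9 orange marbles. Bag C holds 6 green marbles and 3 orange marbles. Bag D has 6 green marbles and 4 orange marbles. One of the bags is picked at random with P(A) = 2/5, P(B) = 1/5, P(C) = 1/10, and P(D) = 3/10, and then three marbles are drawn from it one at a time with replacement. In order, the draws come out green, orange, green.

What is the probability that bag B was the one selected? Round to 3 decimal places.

0.028

For each hypothesis, P(data | H) works out to: P(data | bag A) = (1/9)(8/9)(1/9) = 0.010974; P(data | bag B) = (1/10)(9/10)(1/10) = 0.009; P(data | bag C) = (6/9)(3/9)(6/9) = 0.14815; P(data | bag D) = (6/10)(4/10)(6/10) = 0.144.
The prior-weighted likelihoods are 2/5 · 0.010974 = 0.0043896, 1/5 · 0.009 = 0.0018, 1/10 · 0.14815 = 0.014815, 3/10 · 0.144 = 0.0432; with total 0.064204.
So P(bag B | data) = (0.0018) / (0.064204) = 0.028035.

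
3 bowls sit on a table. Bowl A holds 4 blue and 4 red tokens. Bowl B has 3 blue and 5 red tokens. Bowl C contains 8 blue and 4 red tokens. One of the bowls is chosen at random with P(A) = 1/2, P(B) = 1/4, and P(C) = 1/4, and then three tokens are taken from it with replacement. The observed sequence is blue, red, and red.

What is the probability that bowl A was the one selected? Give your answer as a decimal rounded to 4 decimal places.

For each hypothesis, P(data | H) works out to: P(data | bowl A) = (4/8)(4/8)(4/8) = 0.125; P(data | bowl B) = (3/8)(5/8)(5/8) = 0.14648; P(data | bowl C) = (8/12)(4/12)(4/12) = 0.074074.
Multiplying each by its prior: 1/2 · 0.125 = 0.0625, 1/4 · 0.14648 = 0.036621, 1/4 · 0.074074 = 0.018519; summing to 0.11764.
By Bayes' rule, P(bowl A | data) = (0.0625) / (0.11764) = 0.53128.

0.5313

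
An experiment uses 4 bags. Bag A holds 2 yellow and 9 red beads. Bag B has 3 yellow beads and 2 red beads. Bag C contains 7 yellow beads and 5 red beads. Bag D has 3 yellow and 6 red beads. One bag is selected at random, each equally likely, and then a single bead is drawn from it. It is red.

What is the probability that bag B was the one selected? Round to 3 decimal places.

0.174

The likelihood of this draw under each hypothesis: P(data | bag A) = (9/11) = 0.81818; P(data | bag B) = (2/5) = 0.4; P(data | bag C) = (5/12) = 0.41667; P(data | bag D) = (6/9) = 0.66667.
Multiplying each by its prior: 1/4 · 0.81818 = 0.20455, 1/4 · 0.4 = 0.1, 1/4 · 0.41667 = 0.10417, 1/4 · 0.66667 = 0.16667; these sum to 0.57538.
So P(bag B | data) = (0.1) / (0.57538) = 0.1738.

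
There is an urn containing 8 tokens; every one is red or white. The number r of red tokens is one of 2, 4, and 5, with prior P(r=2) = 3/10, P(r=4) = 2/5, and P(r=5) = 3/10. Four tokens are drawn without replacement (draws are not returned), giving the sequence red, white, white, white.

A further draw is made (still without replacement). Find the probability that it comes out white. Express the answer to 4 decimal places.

The likelihood of the observed sequence under each hypothesis: P(data | r = 2) = (2/8)(6/7)(5/6)(4/5) = 0.14286; P(data | r = 4) = (4/8)(4/7)(3/6)(2/5) = 0.057143; P(data | r = 5) = (5/8)(3/7)(2/6)(1/5) = 0.017857.
The prior-weighted likelihoods are 3/10 · 0.14286 = 0.042857, 2/5 · 0.057143 = 0.022857, 3/10 · 0.017857 = 0.0053571; summing to 0.071071.
Dividing through by the total gives posterior P(r = 2 | data) = 0.60302, P(r = 4 | data) = 0.32161, P(r = 5 | data) = 0.075377.
The predictive probability is P(white next | data) = (3/4)(0.60302) + (1/4)(0.32161) + (0)(0.075377) = 0.53266.

0.5327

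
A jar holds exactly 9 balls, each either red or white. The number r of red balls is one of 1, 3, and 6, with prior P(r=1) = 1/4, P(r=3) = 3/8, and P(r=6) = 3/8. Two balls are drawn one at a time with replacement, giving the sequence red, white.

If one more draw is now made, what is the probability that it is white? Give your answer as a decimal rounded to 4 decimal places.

0.5502

For each hypothesis, P(data | H) works out to: P(data | r = 1) = (1/9)(8/9) = 8/81; P(data | r = 3) = (3/9)(6/9) = 2/9; P(data | r = 6) = (6/9)(3/9) = 2/9.
Weighting by the prior gives 1/4 · 8/81 = 2/81, 3/8 · 2/9 = 1/12, 3/8 · 2/9 = 1/12; these sum to 31/162.
Dividing through by the total gives posterior P(r = 1 | data) = 4/31, P(r = 3 | data) = 27/62, P(r = 6 | data) = 27/62.
Averaging over the posterior, P(white next | data) = (8/9)(4/31) + (2/3)(27/62) + (1/3)(27/62) = 307/558.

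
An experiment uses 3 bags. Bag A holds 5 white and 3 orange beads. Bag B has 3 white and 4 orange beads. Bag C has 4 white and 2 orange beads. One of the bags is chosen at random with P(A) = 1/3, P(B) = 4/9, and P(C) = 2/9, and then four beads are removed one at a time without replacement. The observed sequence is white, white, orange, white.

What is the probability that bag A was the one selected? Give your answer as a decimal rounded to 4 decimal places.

0.4576

Under each hypothesis, the probability of the observed sequence is: P(data | bag A) = (5/8)(4/7)(3/6)(3/5) = 3/28; P(data | bag B) = (3/7)(2/6)(4/5)(1/4) = 1/35; P(data | bag C) = (4/6)(3/5)(2/4)(2/3) = 2/15.
Weighting by the prior gives 1/3 · 3/28 = 1/28, 4/9 · 1/35 = 4/315, 2/9 · 2/15 = 4/135; these sum to 59/756.
By Bayes' rule, P(bag A | data) = (1/28) / (59/756) = 27/59.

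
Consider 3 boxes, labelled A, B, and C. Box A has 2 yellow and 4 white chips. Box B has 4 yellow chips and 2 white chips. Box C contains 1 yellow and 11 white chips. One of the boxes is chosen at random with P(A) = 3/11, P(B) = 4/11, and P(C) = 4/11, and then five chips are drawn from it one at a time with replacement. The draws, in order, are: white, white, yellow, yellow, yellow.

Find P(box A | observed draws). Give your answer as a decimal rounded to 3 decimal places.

0.270

Compute the likelihood of the observed sequence for each case: P(data | box A) = (4/6)(4/6)(2/6)(2/6)(2/6) = 0.016461; P(data | box B) = (2/6)(2/6)(4/6)(4/6)(4/6) = 0.032922; P(data | box C) = (11/12)(11/12)(1/12)(1/12)(1/12) = 0.00048627.
Multiplying each by its prior: 3/11 · 0.016461 = 0.0044893, 4/11 · 0.032922 = 0.011972, 4/11 · 0.00048627 = 0.00017683; with total 0.016638.
Therefore the posterior P(box A | data) = (0.0044893) / (0.016638) = 0.26983.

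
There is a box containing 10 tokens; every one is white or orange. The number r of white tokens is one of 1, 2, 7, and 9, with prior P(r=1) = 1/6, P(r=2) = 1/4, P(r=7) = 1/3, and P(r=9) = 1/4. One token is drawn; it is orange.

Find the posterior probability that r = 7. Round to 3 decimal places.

0.211

Under each hypothesis, the probability of this draw is: P(data | r = 1) = (9/10) = 9/10; P(data | r = 2) = (8/10) = 4/5; P(data | r = 7) = (3/10) = 3/10; P(data | r = 9) = (1/10) = 1/10.
Multiplying each by its prior: 1/6 · 9/10 = 3/20, 1/4 · 4/5 = 1/5, 1/3 · 3/10 = 1/10, 1/4 · 1/10 = 1/40; summing to 19/40.
Hence P(r = 7 | data) = (1/10) / (19/40) = 4/19.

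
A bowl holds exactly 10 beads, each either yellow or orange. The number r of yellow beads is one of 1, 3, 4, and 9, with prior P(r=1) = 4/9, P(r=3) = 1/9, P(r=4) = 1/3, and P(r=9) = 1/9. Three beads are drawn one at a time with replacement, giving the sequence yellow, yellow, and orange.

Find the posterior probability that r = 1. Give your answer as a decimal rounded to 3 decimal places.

For each hypothesis, P(data | H) works out to: P(data | r = 1) = (1/10)(1/10)(9/10) = 9/1000; P(data | r = 3) = (3/10)(3/10)(7/10) = 63/1000; P(data | r = 4) = (4/10)(4/10)(6/10) = 12/125; P(data | r = 9) = (9/10)(9/10)(1/10) = 81/1000.
Multiplying each by its prior: 4/9 · 9/1000 = 1/250, 1/9 · 63/1000 = 7/1000, 1/3 · 12/125 = 4/125, 1/9 · 81/1000 = 9/1000; with total 13/250.
Therefore the posterior P(r = 1 | data) = (1/250) / (13/250) = 1/13.

0.077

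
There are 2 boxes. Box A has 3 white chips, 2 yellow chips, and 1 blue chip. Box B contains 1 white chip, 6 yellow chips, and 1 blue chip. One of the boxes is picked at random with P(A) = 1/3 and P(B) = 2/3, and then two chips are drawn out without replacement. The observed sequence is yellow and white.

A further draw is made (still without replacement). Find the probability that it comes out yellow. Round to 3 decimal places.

For each hypothesis, P(data | H) works out to: P(data | box A) = (2/6)(3/5) = 1/5; P(data | box B) = (6/8)(1/7) = 3/28.
The prior-weighted likelihoods are 1/3 · 1/5 = 1/15, 2/3 · 3/28 = 1/14; with total 29/210.
Normalising, the posterior is P(box A | data) = 14/29, P(box B | data) = 15/29.
So P(yellow next | data) = Σ P(yellow next | H) P(H | data) = (1/4)(14/29) + (5/6)(15/29) = 16/29.

0.552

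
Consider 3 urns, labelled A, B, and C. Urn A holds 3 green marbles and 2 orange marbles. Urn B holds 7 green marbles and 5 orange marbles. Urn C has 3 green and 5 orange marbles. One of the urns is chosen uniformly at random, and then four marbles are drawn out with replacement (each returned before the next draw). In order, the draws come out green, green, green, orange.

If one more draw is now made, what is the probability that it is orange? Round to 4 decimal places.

0.4435

Under each hypothesis, the probability of the observed sequence is: P(data | urn A) = (3/5)(3/5)(3/5)(2/5) = 0.0864; P(data | urn B) = (7/12)(7/12)(7/12)(5/12) = 0.082706; P(data | urn C) = (3/8)(3/8)(3/8)(5/8) = 0.032959.
Multiplying each by its prior: 1/3 · 0.0864 = 0.0288, 1/3 · 0.082706 = 0.027569, 1/3 · 0.032959 = 0.010986; these sum to 0.067355.
Dividing through by the total gives posterior P(urn A | data) = 0.42758, P(urn B | data) = 0.40931, P(urn C | data) = 0.16311.
So P(orange next | data) = Σ P(orange next | H) P(H | data) = (2/5)(0.42758) + (5/12)(0.40931) + (5/8)(0.16311) = 0.44352.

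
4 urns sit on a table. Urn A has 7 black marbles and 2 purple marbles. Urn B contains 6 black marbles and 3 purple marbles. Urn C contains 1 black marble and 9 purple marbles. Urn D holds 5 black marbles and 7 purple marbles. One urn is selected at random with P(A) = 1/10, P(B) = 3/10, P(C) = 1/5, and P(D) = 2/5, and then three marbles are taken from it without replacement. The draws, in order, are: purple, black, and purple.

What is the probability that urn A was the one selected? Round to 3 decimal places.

0.026

For each hypothesis, P(data | H) works out to: P(data | urn A) = (2/9)(7/8)(1/7) = 0.027778; P(data | urn B) = (3/9)(6/8)(2/7) = 0.071429; P(data | urn C) = (9/10)(1/9)(8/8) = 0.1; P(data | urn D) = (7/12)(5/11)(6/10) = 0.15909.
Weighting by the prior gives 1/10 · 0.027778 = 0.0027778, 3/10 · 0.071429 = 0.021429, 1/5 · 0.1 = 0.02, 2/5 · 0.15909 = 0.063636; with total 0.10784.
Hence P(urn A | data) = (0.0027778) / (0.10784) = 0.025758.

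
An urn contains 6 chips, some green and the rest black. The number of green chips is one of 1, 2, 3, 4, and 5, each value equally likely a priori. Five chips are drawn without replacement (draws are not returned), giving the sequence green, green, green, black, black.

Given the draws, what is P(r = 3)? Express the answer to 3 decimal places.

0.429

Compute the likelihood of the observed sequence for each case: P(data | r = 1) = (1/6)(0/5) = 0; P(data | r = 2) = (2/6)(1/5)(0/4) = 0; P(data | r = 3) = (3/6)(2/5)(1/4)(3/3)(2/2) = 1/20; P(data | r = 4) = (4/6)(3/5)(2/4)(2/3)(1/2) = 1/15; P(data | r = 5) = (5/6)(4/5)(3/4)(1/3)(0/2) = 0.
Multiplying each by its prior: 1/5 · 0 = 0, 1/5 · 0 = 0, 1/5 · 1/20 = 1/100, 1/5 · 1/15 = 1/75, 1/5 · 0 = 0; summing to 7/300.
So P(r = 3 | data) = (1/100) / (7/300) = 3/7.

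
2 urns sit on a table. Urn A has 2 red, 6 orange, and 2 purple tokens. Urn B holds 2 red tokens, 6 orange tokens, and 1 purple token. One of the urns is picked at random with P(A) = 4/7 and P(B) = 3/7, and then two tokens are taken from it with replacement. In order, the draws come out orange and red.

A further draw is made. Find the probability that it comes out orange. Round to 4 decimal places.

0.6321

Compute the likelihood of the observed sequence for each case: P(data | urn A) = (6/10)(2/10) = 0.12; P(data | urn B) = (6/9)(2/9) = 0.14815.
The prior-weighted likelihoods are 4/7 · 0.12 = 0.068571, 3/7 · 0.14815 = 0.063492; these sum to 0.13206.
Dividing through by the total gives posterior P(urn A | data) = 0.51923, P(urn B | data) = 0.48077.
The predictive probability is P(orange next | data) = (3/5)(0.51923) + (2/3)(0.48077) = 0.63205.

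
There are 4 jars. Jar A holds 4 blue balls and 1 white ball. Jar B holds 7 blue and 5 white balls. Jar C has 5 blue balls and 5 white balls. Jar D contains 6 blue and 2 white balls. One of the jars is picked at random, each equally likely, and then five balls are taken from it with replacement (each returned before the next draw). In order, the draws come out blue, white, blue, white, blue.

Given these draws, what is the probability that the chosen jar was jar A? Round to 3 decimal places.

The likelihood of the observed sequence under each hypothesis: P(data | jar A) = (4/5)(1/5)(4/5)(1/5)(4/5) = 0.02048; P(data | jar B) = (7/12)(5/12)(7/12)(5/12)(7/12) = 0.034461; P(data | jar C) = (5/10)(5/10)(5/10)(5/10)(5/10) = 0.03125; P(data | jar D) = (6/8)(2/8)(6/8)(2/8)(6/8) = 0.026367.
Multiplying each by its prior: 1/4 · 0.02048 = 0.00512, 1/4 · 0.034461 = 0.0086153, 1/4 · 0.03125 = 0.0078125, 1/4 · 0.026367 = 0.0065918; with total 0.02814.
By Bayes' rule, P(jar A | data) = (0.00512) / (0.02814) = 0.18195.

0.182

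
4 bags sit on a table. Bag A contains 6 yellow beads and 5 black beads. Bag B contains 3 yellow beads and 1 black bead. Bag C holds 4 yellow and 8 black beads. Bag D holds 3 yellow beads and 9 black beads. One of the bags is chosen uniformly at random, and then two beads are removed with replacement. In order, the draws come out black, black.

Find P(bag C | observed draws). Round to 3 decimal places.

The likelihood of the observed sequence under each hypothesis: P(data | bag A) = (5/11)(5/11) = 0.20661; P(data | bag B) = (1/4)(1/4) = 0.0625; P(data | bag C) = (8/12)(8/12) = 0.44444; P(data | bag D) = (9/12)(9/12) = 0.5625.
The prior-weighted likelihoods are 1/4 · 0.20661 = 0.051653, 1/4 · 0.0625 = 0.015625, 1/4 · 0.44444 = 0.11111, 1/4 · 0.5625 = 0.14062; summing to 0.31901.
By Bayes' rule, P(bag C | data) = (0.11111) / (0.31901) = 0.3483.

0.348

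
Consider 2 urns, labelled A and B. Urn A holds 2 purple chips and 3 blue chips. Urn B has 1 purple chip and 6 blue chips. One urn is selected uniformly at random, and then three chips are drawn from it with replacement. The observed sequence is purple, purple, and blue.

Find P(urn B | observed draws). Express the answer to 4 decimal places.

Under each hypothesis, the probability of the observed sequence is: P(data | urn A) = (2/5)(2/5)(3/5) = 0.096; P(data | urn B) = (1/7)(1/7)(6/7) = 0.017493.
Multiplying each by its prior: 1/2 · 0.096 = 0.048, 1/2 · 0.017493 = 0.0087464; these sum to 0.056746.
Therefore the posterior P(urn B | data) = (0.0087464) / (0.056746) = 0.15413.

0.1541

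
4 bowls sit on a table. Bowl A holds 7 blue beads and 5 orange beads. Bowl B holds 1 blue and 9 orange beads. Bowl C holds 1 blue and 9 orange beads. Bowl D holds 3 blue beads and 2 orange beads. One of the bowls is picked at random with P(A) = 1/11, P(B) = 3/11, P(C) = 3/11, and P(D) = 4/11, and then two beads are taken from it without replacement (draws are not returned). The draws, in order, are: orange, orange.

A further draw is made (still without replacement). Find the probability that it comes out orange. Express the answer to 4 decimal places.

The likelihood of the observed sequence under each hypothesis: P(data | bowl A) = (5/12)(4/11) = 0.15152; P(data | bowl B) = (9/10)(8/9) = 0.8; P(data | bowl C) = (9/10)(8/9) = 0.8; P(data | bowl D) = (2/5)(1/4) = 0.1.
The prior-weighted likelihoods are 1/11 · 0.15152 = 0.013774, 3/11 · 0.8 = 0.21818, 3/11 · 0.8 = 0.21818, 4/11 · 0.1 = 0.036364; summing to 0.4865.
Normalising, the posterior is P(bowl A | data) = 0.028313, P(bowl B | data) = 0.44847, P(bowl C | data) = 0.44847, P(bowl D | data) = 0.074745.
The predictive probability is P(orange next | data) = (3/10)(0.028313) + (7/8)(0.44847) + (7/8)(0.44847) + (0)(0.074745) = 0.79332.

0.7933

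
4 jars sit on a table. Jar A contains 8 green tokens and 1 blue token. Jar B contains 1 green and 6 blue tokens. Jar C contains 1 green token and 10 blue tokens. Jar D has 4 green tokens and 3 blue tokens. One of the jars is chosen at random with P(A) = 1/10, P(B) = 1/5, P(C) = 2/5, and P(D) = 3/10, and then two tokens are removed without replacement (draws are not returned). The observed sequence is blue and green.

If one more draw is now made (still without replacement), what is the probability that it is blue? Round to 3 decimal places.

Under each hypothesis, the probability of the observed sequence is: P(data | jar A) = (1/9)(8/8) = 0.11111; P(data | jar B) = (6/7)(1/6) = 0.14286; P(data | jar C) = (10/11)(1/10) = 0.090909; P(data | jar D) = (3/7)(4/6) = 0.28571.
Multiplying each by its prior: 1/10 · 0.11111 = 0.011111, 1/5 · 0.14286 = 0.028571, 2/5 · 0.090909 = 0.036364, 3/10 · 0.28571 = 0.085714; these sum to 0.16176.
Dividing through by the total gives posterior P(jar A | data) = 0.068689, P(jar B | data) = 0.17663, P(jar C | data) = 0.2248, P(jar D | data) = 0.52988.
The predictive probability is P(blue next | data) = (0)(0.068689) + (1)(0.17663) + (1)(0.2248) + (2/5)(0.52988) = 0.61338.

0.613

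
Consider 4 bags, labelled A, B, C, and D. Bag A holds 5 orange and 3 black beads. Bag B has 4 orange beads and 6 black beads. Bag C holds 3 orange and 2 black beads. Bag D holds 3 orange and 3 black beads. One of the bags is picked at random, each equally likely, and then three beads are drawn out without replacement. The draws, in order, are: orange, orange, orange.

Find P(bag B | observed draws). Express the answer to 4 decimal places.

0.0921

Under each hypothesis, the probability of the observed sequence is: P(data | bag A) = (5/8)(4/7)(3/6) = 5/28; P(data | bag B) = (4/10)(3/9)(2/8) = 1/30; P(data | bag C) = (3/5)(2/4)(1/3) = 1/10; P(data | bag D) = (3/6)(2/5)(1/4) = 1/20.
Weighting by the prior gives 1/4 · 5/28 = 5/112, 1/4 · 1/30 = 1/120, 1/4 · 1/10 = 1/40, 1/4 · 1/20 = 1/80; with total 19/210.
Therefore the posterior P(bag B | data) = (1/120) / (19/210) = 7/76.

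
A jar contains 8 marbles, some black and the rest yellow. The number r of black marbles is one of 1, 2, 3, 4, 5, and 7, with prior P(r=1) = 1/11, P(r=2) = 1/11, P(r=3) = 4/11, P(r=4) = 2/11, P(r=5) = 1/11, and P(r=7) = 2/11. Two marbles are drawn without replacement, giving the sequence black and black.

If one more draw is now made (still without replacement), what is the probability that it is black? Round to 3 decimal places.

Compute the likelihood of the observed sequence for each case: P(data | r = 1) = (1/8)(0/7) = 0; P(data | r = 2) = (2/8)(1/7) = 1/28; P(data | r = 3) = (3/8)(2/7) = 3/28; P(data | r = 4) = (4/8)(3/7) = 3/14; P(data | r = 5) = (5/8)(4/7) = 5/14; P(data | r = 7) = (7/8)(6/7) = 3/4.
Weighting by the prior gives 1/11 · 0 = 0, 1/11 · 1/28 = 1/308, 4/11 · 3/28 = 3/77, 2/11 · 3/14 = 3/77, 1/11 · 5/14 = 5/154, 2/11 · 3/4 = 3/22; summing to 1/4.
Dividing through by the total gives posterior P(r = 1 | data) = 0, P(r = 2 | data) = 1/77, P(r = 3 | data) = 12/77, P(r = 4 | data) = 12/77, P(r = 5 | data) = 10/77, P(r = 7 | data) = 6/11.
The predictive probability is P(black next | data) = (0)(1/77) + (1/6)(12/77) + (1/3)(12/77) + (1/2)(10/77) + (5/6)(6/11) = 46/77.

0.597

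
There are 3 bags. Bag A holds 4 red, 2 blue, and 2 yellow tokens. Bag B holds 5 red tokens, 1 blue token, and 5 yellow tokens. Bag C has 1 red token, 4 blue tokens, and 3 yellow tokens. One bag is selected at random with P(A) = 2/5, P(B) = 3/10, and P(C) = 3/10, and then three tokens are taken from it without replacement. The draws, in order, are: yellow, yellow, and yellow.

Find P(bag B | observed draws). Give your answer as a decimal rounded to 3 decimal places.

Under each hypothesis, the probability of the observed sequence is: P(data | bag A) = (2/8)(1/7)(0/6) = 0; P(data | bag B) = (5/11)(4/10)(3/9) = 0.060606; P(data | bag C) = (3/8)(2/7)(1/6) = 0.017857.
Weighting by the prior gives 2/5 · 0 = 0, 3/10 · 0.060606 = 0.018182, 3/10 · 0.017857 = 0.0053571; summing to 0.023539.
Hence P(bag B | data) = (0.018182) / (0.023539) = 0.77241.

0.772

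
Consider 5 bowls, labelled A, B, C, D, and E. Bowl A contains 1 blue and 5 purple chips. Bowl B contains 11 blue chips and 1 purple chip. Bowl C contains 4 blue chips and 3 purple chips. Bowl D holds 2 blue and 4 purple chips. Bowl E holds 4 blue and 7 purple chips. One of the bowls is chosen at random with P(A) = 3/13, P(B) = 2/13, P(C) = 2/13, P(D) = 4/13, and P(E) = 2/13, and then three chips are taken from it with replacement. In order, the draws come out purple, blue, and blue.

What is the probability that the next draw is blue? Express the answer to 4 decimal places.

Under each hypothesis, the probability of the observed sequence is: P(data | bowl A) = (5/6)(1/6)(1/6) = 0.023148; P(data | bowl B) = (1/12)(11/12)(11/12) = 0.070023; P(data | bowl C) = (3/7)(4/7)(4/7) = 0.13994; P(data | bowl D) = (4/6)(2/6)(2/6) = 0.074074; P(data | bowl E) = (7/11)(4/11)(4/11) = 0.084147.
Weighting by the prior gives 3/13 · 0.023148 = 0.0053419, 2/13 · 0.070023 = 0.010773, 2/13 · 0.13994 = 0.021529, 4/13 · 0.074074 = 0.022792, 2/13 · 0.084147 = 0.012946; with total 0.073382.
Dividing through by the total gives posterior P(bowl A | data) = 0.072796, P(bowl B | data) = 0.1468, P(bowl C | data) = 0.29339, P(bowl D | data) = 0.31059, P(bowl E | data) = 0.17642.
The predictive probability is P(blue next | data) = (1/6)(0.072796) + (11/12)(0.1468) + (4/7)(0.29339) + (1/3)(0.31059) + (4/11)(0.17642) = 0.48204.

0.4820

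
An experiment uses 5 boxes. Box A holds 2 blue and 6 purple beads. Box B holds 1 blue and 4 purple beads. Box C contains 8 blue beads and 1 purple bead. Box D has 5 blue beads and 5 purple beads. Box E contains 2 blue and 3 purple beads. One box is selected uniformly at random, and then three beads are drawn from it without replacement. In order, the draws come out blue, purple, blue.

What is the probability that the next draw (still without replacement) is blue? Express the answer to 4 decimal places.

0.4424

For each hypothesis, P(data | H) works out to: P(data | box A) = (2/8)(6/7)(1/6) = 1/28; P(data | box B) = (1/5)(4/4)(0/3) = 0; P(data | box C) = (8/9)(1/8)(7/7) = 1/9; P(data | box D) = (5/10)(5/9)(4/8) = 5/36; P(data | box E) = (2/5)(3/4)(1/3) = 1/10.
Weighting by the prior gives 1/5 · 1/28 = 1/140, 1/5 · 0 = 0, 1/5 · 1/9 = 1/45, 1/5 · 5/36 = 1/36, 1/5 · 1/10 = 1/50; these sum to 27/350.
The posterior is then P(box A | data) = 5/54, P(box B | data) = 0, P(box C | data) = 70/243, P(box D | data) = 175/486, P(box E | data) = 7/27.
The predictive probability is P(blue next | data) = (0)(5/54) + (1)(70/243) + (3/7)(175/486) + (0)(7/27) = 215/486.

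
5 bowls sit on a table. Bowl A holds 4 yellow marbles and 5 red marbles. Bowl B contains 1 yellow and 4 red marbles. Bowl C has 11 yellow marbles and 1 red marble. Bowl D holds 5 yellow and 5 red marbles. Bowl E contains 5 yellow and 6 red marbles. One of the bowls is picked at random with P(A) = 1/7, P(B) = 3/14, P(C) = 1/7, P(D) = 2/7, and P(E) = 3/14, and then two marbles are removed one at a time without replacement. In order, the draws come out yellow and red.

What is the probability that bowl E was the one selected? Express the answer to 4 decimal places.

The likelihood of the observed sequence under each hypothesis: P(data | bowl A) = (4/9)(5/8) = 0.27778; P(data | bowl B) = (1/5)(4/4) = 0.2; P(data | bowl C) = (11/12)(1/11) = 0.083333; P(data | bowl D) = (5/10)(5/9) = 0.27778; P(data | bowl E) = (5/11)(6/10) = 0.27273.
The prior-weighted likelihoods are 1/7 · 0.27778 = 0.039683, 3/14 · 0.2 = 0.042857, 1/7 · 0.083333 = 0.011905, 2/7 · 0.27778 = 0.079365, 3/14 · 0.27273 = 0.058442; summing to 0.23225.
So P(bowl E | data) = (0.058442) / (0.23225) = 0.25163.

0.2516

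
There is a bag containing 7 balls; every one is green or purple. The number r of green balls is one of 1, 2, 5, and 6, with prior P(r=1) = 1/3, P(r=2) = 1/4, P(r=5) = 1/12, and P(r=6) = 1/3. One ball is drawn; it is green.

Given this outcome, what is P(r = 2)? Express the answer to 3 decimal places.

For each hypothesis, P(data | H) works out to: P(data | r = 1) = (1/7) = 1/7; P(data | r = 2) = (2/7) = 2/7; P(data | r = 5) = (5/7) = 5/7; P(data | r = 6) = (6/7) = 6/7.
Weighting by the prior gives 1/3 · 1/7 = 1/21, 1/4 · 2/7 = 1/14, 1/12 · 5/7 = 5/84, 1/3 · 6/7 = 2/7; with total 13/28.
So P(r = 2 | data) = (1/14) / (13/28) = 2/13.

0.154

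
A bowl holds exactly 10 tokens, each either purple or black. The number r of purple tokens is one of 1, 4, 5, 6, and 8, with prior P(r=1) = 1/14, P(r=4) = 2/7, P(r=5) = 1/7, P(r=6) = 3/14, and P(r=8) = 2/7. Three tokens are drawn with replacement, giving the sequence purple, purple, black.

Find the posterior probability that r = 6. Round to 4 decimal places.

0.2722

For each hypothesis, P(data | H) works out to: P(data | r = 1) = (1/10)(1/10)(9/10) = 0.009; P(data | r = 4) = (4/10)(4/10)(6/10) = 0.096; P(data | r = 5) = (5/10)(5/10)(5/10) = 0.125; P(data | r = 6) = (6/10)(6/10)(4/10) = 0.144; P(data | r = 8) = (8/10)(8/10)(2/10) = 0.128.
Multiplying each by its prior: 1/14 · 0.009 = 0.00064286, 2/7 · 0.096 = 0.027429, 1/7 · 0.125 = 0.017857, 3/14 · 0.144 = 0.030857, 2/7 · 0.128 = 0.036571; these sum to 0.11336.
So P(r = 6 | data) = (0.030857) / (0.11336) = 0.27221.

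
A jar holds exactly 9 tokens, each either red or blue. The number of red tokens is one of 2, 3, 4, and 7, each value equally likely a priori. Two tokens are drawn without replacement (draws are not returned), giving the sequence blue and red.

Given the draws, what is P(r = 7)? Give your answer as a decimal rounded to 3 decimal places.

The likelihood of the observed sequence under each hypothesis: P(data | r = 2) = (7/9)(2/8) = 7/36; P(data | r = 3) = (6/9)(3/8) = 1/4; P(data | r = 4) = (5/9)(4/8) = 5/18; P(data | r = 7) = (2/9)(7/8) = 7/36.
Weighting by the prior gives 1/4 · 7/36 = 7/144, 1/4 · 1/4 = 1/16, 1/4 · 5/18 = 5/72, 1/4 · 7/36 = 7/144; these sum to 11/48.
Hence P(r = 7 | data) = (7/144) / (11/48) = 7/33.

0.212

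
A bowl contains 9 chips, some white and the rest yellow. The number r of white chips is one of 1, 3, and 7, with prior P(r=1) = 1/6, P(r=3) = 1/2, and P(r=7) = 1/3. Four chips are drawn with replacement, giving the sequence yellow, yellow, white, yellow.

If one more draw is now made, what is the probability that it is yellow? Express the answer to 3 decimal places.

0.692

Under each hypothesis, the probability of the observed sequence is: P(data | r = 1) = (8/9)(8/9)(1/9)(8/9) = 0.078037; P(data | r = 3) = (6/9)(6/9)(3/9)(6/9) = 0.098765; P(data | r = 7) = (2/9)(2/9)(7/9)(2/9) = 0.0085353.
Multiplying each by its prior: 1/6 · 0.078037 = 0.013006, 1/2 · 0.098765 = 0.049383, 1/3 · 0.0085353 = 0.0028451; these sum to 0.065234.
The posterior is then P(r = 1 | data) = 0.19938, P(r = 3 | data) = 0.75701, P(r = 7 | data) = 0.043614.
Averaging over the posterior, P(yellow next | data) = (8/9)(0.19938) + (2/3)(0.75701) + (2/9)(0.043614) = 0.69159.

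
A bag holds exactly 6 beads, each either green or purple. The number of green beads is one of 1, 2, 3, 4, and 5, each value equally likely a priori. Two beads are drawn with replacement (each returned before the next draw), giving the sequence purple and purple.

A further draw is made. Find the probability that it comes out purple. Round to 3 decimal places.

For each hypothesis, P(data | H) works out to: P(data | r = 1) = (5/6)(5/6) = 25/36; P(data | r = 2) = (4/6)(4/6) = 4/9; P(data | r = 3) = (3/6)(3/6) = 1/4; P(data | r = 4) = (2/6)(2/6) = 1/9; P(data | r = 5) = (1/6)(1/6) = 1/36.
The prior-weighted likelihoods are 1/5 · 25/36 = 5/36, 1/5 · 4/9 = 4/45, 1/5 · 1/4 = 1/20, 1/5 · 1/9 = 1/45, 1/5 · 1/36 = 1/180; with total 11/36.
The posterior is then P(r = 1 | data) = 5/11, P(r = 2 | data) = 16/55, P(r = 3 | data) = 9/55, P(r = 4 | data) = 4/55, P(r = 5 | data) = 1/55.
So P(purple next | data) = Σ P(purple next | H) P(H | data) = (5/6)(5/11) + (2/3)(16/55) + (1/2)(9/55) + (1/3)(4/55) + (1/6)(1/55) = 15/22.

0.682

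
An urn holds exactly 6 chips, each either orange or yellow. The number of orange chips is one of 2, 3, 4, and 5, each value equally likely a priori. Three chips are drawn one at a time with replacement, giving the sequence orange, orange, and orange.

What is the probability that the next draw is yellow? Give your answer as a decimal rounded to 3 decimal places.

The likelihood of the observed sequence under each hypothesis: P(data | r = 2) = (2/6)(2/6)(2/6) = 1/27; P(data | r = 3) = (3/6)(3/6)(3/6) = 1/8; P(data | r = 4) = (4/6)(4/6)(4/6) = 8/27; P(data | r = 5) = (5/6)(5/6)(5/6) = 125/216.
Weighting by the prior gives 1/4 · 1/27 = 1/108, 1/4 · 1/8 = 1/32, 1/4 · 8/27 = 2/27, 1/4 · 125/216 = 125/864; summing to 7/27.
Normalising, the posterior is P(r = 2 | data) = 1/28, P(r = 3 | data) = 27/224, P(r = 4 | data) = 2/7, P(r = 5 | data) = 125/224.
So P(yellow next | data) = Σ P(yellow next | H) P(H | data) = (2/3)(1/28) + (1/2)(27/224) + (1/3)(2/7) + (1/6)(125/224) = 61/224.

0.272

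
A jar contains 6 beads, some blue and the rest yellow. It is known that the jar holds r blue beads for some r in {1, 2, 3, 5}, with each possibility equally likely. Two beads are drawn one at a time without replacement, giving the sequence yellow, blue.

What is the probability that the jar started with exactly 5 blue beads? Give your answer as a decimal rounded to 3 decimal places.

Compute the likelihood of the observed sequence for each case: P(data | r = 1) = (5/6)(1/5) = 1/6; P(data | r = 2) = (4/6)(2/5) = 4/15; P(data | r = 3) = (3/6)(3/5) = 3/10; P(data | r = 5) = (1/6)(5/5) = 1/6.
The prior-weighted likelihoods are 1/4 · 1/6 = 1/24, 1/4 · 4/15 = 1/15, 1/4 · 3/10 = 3/40, 1/4 · 1/6 = 1/24; these sum to 9/40.
By Bayes' rule, P(r = 5 | data) = (1/24) / (9/40) = 5/27.

0.185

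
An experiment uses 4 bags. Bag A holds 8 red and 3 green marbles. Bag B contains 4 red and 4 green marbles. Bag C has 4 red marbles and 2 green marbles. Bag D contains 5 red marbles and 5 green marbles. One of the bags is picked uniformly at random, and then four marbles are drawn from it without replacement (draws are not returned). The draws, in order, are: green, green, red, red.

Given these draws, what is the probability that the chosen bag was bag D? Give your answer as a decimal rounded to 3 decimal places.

0.289

For each hypothesis, P(data | H) works out to: P(data | bag A) = (3/11)(2/10)(8/9)(7/8) = 0.042424; P(data | bag B) = (4/8)(3/7)(4/6)(3/5) = 0.085714; P(data | bag C) = (2/6)(1/5)(4/4)(3/3) = 0.066667; P(data | bag D) = (5/10)(4/9)(5/8)(4/7) = 0.079365.
Multiplying each by its prior: 1/4 · 0.042424 = 0.010606, 1/4 · 0.085714 = 0.021429, 1/4 · 0.066667 = 0.016667, 1/4 · 0.079365 = 0.019841; summing to 0.068543.
By Bayes' rule, P(bag D | data) = (0.019841) / (0.068543) = 0.28947.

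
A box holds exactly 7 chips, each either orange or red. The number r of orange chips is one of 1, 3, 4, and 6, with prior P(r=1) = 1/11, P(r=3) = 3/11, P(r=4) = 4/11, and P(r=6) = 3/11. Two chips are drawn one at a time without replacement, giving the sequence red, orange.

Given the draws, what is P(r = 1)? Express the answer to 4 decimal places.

0.0556

Compute the likelihood of the observed sequence for each case: P(data | r = 1) = (6/7)(1/6) = 1/7; P(data | r = 3) = (4/7)(3/6) = 2/7; P(data | r = 4) = (3/7)(4/6) = 2/7; P(data | r = 6) = (1/7)(6/6) = 1/7.
The prior-weighted likelihoods are 1/11 · 1/7 = 1/77, 3/11 · 2/7 = 6/77, 4/11 · 2/7 = 8/77, 3/11 · 1/7 = 3/77; with total 18/77.
Therefore the posterior P(r = 1 | data) = (1/77) / (18/77) = 1/18.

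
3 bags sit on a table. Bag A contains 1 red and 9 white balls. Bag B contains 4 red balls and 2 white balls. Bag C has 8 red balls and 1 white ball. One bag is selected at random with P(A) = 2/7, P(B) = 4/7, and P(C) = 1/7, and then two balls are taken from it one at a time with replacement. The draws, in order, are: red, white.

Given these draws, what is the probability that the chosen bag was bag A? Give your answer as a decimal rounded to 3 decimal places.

0.154

Compute the likelihood of the observed sequence for each case: P(data | bag A) = (1/10)(9/10) = 0.09; P(data | bag B) = (4/6)(2/6) = 0.22222; P(data | bag C) = (8/9)(1/9) = 0.098765.
Weighting by the prior gives 2/7 · 0.09 = 0.025714, 4/7 · 0.22222 = 0.12698, 1/7 · 0.098765 = 0.014109; these sum to 0.16681.
So P(bag A | data) = (0.025714) / (0.16681) = 0.15416.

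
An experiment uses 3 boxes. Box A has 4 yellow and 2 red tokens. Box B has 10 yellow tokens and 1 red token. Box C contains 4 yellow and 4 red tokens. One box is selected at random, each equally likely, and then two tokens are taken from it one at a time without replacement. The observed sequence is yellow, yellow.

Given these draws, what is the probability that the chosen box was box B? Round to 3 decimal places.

Compute the likelihood of the observed sequence for each case: P(data | box A) = (4/6)(3/5) = 0.4; P(data | box B) = (10/11)(9/10) = 0.81818; P(data | box C) = (4/8)(3/7) = 0.21429.
Multiplying each by its prior: 1/3 · 0.4 = 0.13333, 1/3 · 0.81818 = 0.27273, 1/3 · 0.21429 = 0.071429; summing to 0.47749.
By Bayes' rule, P(box B | data) = (0.27273) / (0.47749) = 0.57117.

0.571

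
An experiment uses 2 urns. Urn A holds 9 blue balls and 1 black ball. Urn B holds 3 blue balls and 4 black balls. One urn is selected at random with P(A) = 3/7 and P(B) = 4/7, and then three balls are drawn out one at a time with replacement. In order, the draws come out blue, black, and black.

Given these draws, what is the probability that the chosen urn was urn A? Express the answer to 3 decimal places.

0.046

Under each hypothesis, the probability of the observed sequence is: P(data | urn A) = (9/10)(1/10)(1/10) = 0.009; P(data | urn B) = (3/7)(4/7)(4/7) = 0.13994.
Multiplying each by its prior: 3/7 · 0.009 = 0.0038571, 4/7 · 0.13994 = 0.079967; these sum to 0.083824.
Therefore the posterior P(urn A | data) = (0.0038571) / (0.083824) = 0.046015.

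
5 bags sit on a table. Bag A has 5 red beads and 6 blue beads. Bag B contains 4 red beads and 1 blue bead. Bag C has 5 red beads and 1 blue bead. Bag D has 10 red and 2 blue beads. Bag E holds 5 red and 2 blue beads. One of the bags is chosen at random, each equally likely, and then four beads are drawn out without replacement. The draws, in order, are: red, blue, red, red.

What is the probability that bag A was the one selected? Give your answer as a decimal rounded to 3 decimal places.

0.067

Under each hypothesis, the probability of the observed sequence is: P(data | bag A) = (5/11)(6/10)(4/9)(3/8) = 1/22; P(data | bag B) = (4/5)(1/4)(3/3)(2/2) = 1/5; P(data | bag C) = (5/6)(1/5)(4/4)(3/3) = 1/6; P(data | bag D) = (10/12)(2/11)(9/10)(8/9) = 4/33; P(data | bag E) = (5/7)(2/6)(4/5)(3/4) = 1/7.
Multiplying each by its prior: 1/5 · 1/22 = 1/110, 1/5 · 1/5 = 1/25, 1/5 · 1/6 = 1/30, 1/5 · 4/33 = 4/165, 1/5 · 1/7 = 1/35; summing to 71/525.
So P(bag A | data) = (1/110) / (71/525) = 105/1562.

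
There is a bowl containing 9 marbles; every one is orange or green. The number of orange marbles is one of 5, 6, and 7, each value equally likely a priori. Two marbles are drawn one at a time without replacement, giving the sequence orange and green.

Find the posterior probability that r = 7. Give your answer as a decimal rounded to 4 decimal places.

Compute the likelihood of the observed sequence for each case: P(data | r = 5) = (5/9)(4/8) = 5/18; P(data | r = 6) = (6/9)(3/8) = 1/4; P(data | r = 7) = (7/9)(2/8) = 7/36.
Multiplying each by its prior: 1/3 · 5/18 = 5/54, 1/3 · 1/4 = 1/12, 1/3 · 7/36 = 7/108; summing to 13/54.
By Bayes' rule, P(r = 7 | data) = (7/108) / (13/54) = 7/26.

0.2692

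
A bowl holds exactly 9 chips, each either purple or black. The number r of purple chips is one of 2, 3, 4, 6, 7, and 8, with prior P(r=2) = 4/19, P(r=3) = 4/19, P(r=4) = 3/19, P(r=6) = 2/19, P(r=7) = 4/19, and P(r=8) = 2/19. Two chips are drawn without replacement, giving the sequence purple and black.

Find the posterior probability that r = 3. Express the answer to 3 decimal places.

The likelihood of the observed sequence under each hypothesis: P(data | r = 2) = (2/9)(7/8) = 7/36; P(data | r = 3) = (3/9)(6/8) = 1/4; P(data | r = 4) = (4/9)(5/8) = 5/18; P(data | r = 6) = (6/9)(3/8) = 1/4; P(data | r = 7) = (7/9)(2/8) = 7/36; P(data | r = 8) = (8/9)(1/8) = 1/9.
Weighting by the prior gives 4/19 · 7/36 = 7/171, 4/19 · 1/4 = 1/19, 3/19 · 5/18 = 5/114, 2/19 · 1/4 = 1/38, 4/19 · 7/36 = 7/171, 2/19 · 1/9 = 2/171; these sum to 37/171.
By Bayes' rule, P(r = 3 | data) = (1/19) / (37/171) = 9/37.

0.243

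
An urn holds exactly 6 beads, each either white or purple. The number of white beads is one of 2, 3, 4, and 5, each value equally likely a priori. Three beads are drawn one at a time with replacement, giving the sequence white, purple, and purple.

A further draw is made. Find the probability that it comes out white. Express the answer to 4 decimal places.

The likelihood of the observed sequence under each hypothesis: P(data | r = 2) = (2/6)(4/6)(4/6) = 4/27; P(data | r = 3) = (3/6)(3/6)(3/6) = 1/8; P(data | r = 4) = (4/6)(2/6)(2/6) = 2/27; P(data | r = 5) = (5/6)(1/6)(1/6) = 5/216.
Multiplying each by its prior: 1/4 · 4/27 = 1/27, 1/4 · 1/8 = 1/32, 1/4 · 2/27 = 1/54, 1/4 · 5/216 = 5/864; these sum to 5/54.
Normalising, the posterior is P(r = 2 | data) = 2/5, P(r = 3 | data) = 27/80, P(r = 4 | data) = 1/5, P(r = 5 | data) = 1/16.
So P(white next | data) = Σ P(white next | H) P(H | data) = (1/3)(2/5) + (1/2)(27/80) + (2/3)(1/5) + (5/6)(1/16) = 39/80.

0.4875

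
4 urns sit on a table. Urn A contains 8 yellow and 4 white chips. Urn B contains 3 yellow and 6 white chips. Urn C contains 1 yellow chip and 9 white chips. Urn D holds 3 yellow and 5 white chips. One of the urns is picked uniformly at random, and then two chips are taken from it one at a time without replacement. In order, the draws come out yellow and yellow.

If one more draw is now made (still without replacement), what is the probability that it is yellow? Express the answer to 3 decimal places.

Under each hypothesis, the probability of the observed sequence is: P(data | urn A) = (8/12)(7/11) = 14/33; P(data | urn B) = (3/9)(2/8) = 1/12; P(data | urn C) = (1/10)(0/9) = 0; P(data | urn D) = (3/8)(2/7) = 3/28.
Weighting by the prior gives 1/4 · 14/33 = 7/66, 1/4 · 1/12 = 1/48, 1/4 · 0 = 0, 1/4 · 3/28 = 3/112; these sum to 71/462.
Normalising, the posterior is P(urn A | data) = 49/71, P(urn B | data) = 77/568, P(urn C | data) = 0, P(urn D | data) = 99/568.
The predictive probability is P(yellow next | data) = (3/5)(49/71) + (1/7)(77/568) + (1/6)(99/568) = 37/80.

0.463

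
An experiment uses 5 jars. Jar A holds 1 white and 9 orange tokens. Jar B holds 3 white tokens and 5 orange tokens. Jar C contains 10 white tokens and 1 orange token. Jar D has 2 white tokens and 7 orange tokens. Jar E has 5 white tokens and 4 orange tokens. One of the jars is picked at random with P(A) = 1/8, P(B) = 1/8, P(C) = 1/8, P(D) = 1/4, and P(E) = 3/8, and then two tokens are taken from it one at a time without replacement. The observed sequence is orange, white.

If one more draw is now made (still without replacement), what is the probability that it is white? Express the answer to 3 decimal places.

0.424

Compute the likelihood of the observed sequence for each case: P(data | jar A) = (9/10)(1/9) = 0.1; P(data | jar B) = (5/8)(3/7) = 0.26786; P(data | jar C) = (1/11)(10/10) = 0.090909; P(data | jar D) = (7/9)(2/8) = 0.19444; P(data | jar E) = (4/9)(5/8) = 0.27778.
Weighting by the prior gives 1/8 · 0.1 = 0.0125, 1/8 · 0.26786 = 0.033482, 1/8 · 0.090909 = 0.011364, 1/4 · 0.19444 = 0.048611, 3/8 · 0.27778 = 0.10417; summing to 0.21012.
The posterior is then P(jar A | data) = 0.059489, P(jar B | data) = 0.15935, P(jar C | data) = 0.054081, P(jar D | data) = 0.23135, P(jar E | data) = 0.49574.
Averaging over the posterior, P(white next | data) = (0)(0.059489) + (1/3)(0.15935) + (1)(0.054081) + (1/7)(0.23135) + (4/7)(0.49574) = 0.42353.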